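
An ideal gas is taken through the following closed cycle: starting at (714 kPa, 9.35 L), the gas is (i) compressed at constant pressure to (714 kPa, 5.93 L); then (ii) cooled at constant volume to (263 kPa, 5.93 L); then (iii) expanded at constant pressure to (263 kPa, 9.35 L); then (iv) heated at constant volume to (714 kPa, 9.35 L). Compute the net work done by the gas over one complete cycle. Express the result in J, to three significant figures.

W_net ≈ -1540 J

Constant-volume legs do no work.
W(i) = (714)(5.93 − 9.35) = -2442 J; W(iii) = (263)(9.35 − 5.93) = 899.5 J.
W_net = -2442 + 899.5 = -1542 J (the counter-clockwise enclosed area).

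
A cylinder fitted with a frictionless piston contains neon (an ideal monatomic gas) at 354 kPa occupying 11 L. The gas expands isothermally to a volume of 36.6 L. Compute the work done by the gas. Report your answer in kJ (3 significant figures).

W ≈ 4.68 kJ

Isothermal: W = nRT ln(V₂/V₁) = P₁V₁ ln(V₂/V₁).
P₁V₁ = (354 kPa)(11 L) = 3894 J.
W = 3894 × ln(36.6/11) = 3894 × 1.202
W_by_gas = 4681 J.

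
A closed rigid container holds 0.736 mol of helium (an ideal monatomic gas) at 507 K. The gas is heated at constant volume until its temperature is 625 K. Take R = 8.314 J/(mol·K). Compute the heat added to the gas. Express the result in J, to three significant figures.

Constant volume ⇒ W = 0, so Q = ΔU = nCᵥΔT with Cᵥ = 3R/2 = 12.47 J/(mol·K).
ΔU = (0.736)(12.47)(625 − 507) = 1083 J.

Q ≈ 1080 J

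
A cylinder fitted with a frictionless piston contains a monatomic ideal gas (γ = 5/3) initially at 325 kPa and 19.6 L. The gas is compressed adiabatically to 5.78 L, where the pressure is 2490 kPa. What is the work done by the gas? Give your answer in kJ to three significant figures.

Adiabatic: W = (P₁V₁ − P₂V₂)/(γ − 1) with γ = 5/3.
P₁V₁ = 6370 J, P₂V₂ = 14392 J.
W = (6370 − 14392) / 0.6667 = -12033 J.

W ≈ -12.0 kJ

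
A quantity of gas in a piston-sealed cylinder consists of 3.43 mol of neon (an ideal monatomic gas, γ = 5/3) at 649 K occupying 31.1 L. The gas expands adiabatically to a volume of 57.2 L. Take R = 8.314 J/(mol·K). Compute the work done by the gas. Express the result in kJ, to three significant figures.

Adiabatic: TV^(γ−1) = const with γ = 5/3.
T₂ = T₁ (V₁/V₂)^(γ−1) = 649 × (31.1/57.2)^0.667 = 649 × 0.6662 = 432.3 K.
W_by = nCᵥ(T₁ − T₂) = (3.43)(12.47)(649 − 432.3) = 9268 J.

W ≈ 9.27 kJ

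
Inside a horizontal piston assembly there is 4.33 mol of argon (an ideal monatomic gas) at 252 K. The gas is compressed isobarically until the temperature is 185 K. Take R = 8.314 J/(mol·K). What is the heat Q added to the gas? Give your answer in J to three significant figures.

Q ≈ -6030 J

Isobaric: W = nRΔT = (4.33)(8.314)(-67) = -2412 J.
ΔU = nCᵥΔT with Cᵥ = 3R/2: ΔU = (4.33)(12.47)(-67) = -3618 J.
Q = ΔU + W = -3618 − 2412 = -6030 J.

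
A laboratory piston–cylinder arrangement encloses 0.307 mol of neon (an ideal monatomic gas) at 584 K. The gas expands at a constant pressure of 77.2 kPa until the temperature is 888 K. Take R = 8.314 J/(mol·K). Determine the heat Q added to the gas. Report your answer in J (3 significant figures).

Isobaric: W = nRΔT = (0.307)(8.314)(304) = 775.9 J.
ΔU = nCᵥΔT with Cᵥ = 3R/2: ΔU = (0.307)(12.47)(304) = 1164 J.
Q = ΔU + W = 1164 + 775.9 = 1940 J.

Q ≈ 1940 J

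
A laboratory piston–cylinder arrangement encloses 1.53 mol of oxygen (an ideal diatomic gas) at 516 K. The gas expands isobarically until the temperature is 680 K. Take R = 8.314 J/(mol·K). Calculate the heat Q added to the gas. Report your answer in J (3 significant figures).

Q ≈ 7300 J

Isobaric: W = nRΔT = (1.53)(8.314)(164) = 2086 J.
ΔU = nCᵥΔT with Cᵥ = 5R/2: ΔU = (1.53)(20.79)(164) = 5215 J.
Q = ΔU + W = 5215 + 2086 = 7302 J.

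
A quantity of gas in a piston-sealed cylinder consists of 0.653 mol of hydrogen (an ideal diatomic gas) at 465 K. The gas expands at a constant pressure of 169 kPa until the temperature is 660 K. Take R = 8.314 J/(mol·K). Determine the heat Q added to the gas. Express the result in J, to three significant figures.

Q ≈ 3710 J

Isobaric: W = nRΔT = (0.653)(8.314)(195) = 1059 J.
ΔU = nCᵥΔT with Cᵥ = 5R/2: ΔU = (0.653)(20.79)(195) = 2647 J.
Q = ΔU + W = 2647 + 1059 = 3705 J.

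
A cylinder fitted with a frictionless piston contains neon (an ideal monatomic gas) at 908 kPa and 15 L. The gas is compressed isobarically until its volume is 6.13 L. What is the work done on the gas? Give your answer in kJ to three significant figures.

W ≈ 8.05 kJ

Isobaric: W = P ΔV.
W = (908 kPa)(6.13 − 15 L) = (908)(-8.87) = -8054 J.
Work on gas = −W_by = 8054 J.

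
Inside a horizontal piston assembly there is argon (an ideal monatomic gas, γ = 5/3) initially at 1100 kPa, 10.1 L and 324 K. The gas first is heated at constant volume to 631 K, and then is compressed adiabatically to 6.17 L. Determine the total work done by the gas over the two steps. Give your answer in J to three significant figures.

Step 1 (isochoric): W = 0 (constant volume).
After step 1: P = 2142 kPa (V unchanged).
Step 2 (adiabatic): W = (P₁V₁ − P₂V₂)/(γ−1) = (21637 − 30053)/0.667 = -12624 J.
W_total = 0 − 12624 = -12624 J.

W_total ≈ -12600 J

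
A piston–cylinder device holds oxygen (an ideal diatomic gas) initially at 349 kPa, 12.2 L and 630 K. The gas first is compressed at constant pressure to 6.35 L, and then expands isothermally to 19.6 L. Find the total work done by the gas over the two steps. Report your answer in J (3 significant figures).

W_total ≈ 456 J

Step 1 (isobaric): W = PΔV = (349 kPa)(6.35 − 12.2 L) = -2042 J.
After step 1: P = 349 kPa, V = 6.35 L, T = 327.9 K.
Step 2 (isothermal): W = P₁V₁ ln(V₂/V₁) = (2216) ln(19.6/6.35) = 2498 J.
W_total = -2042 + 2498 = 456.1 J.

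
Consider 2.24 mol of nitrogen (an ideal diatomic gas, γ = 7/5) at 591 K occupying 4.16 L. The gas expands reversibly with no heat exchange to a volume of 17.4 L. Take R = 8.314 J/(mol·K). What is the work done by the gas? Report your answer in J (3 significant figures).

Adiabatic: TV^(γ−1) = const with γ = 7/5.
T₂ = T₁ (V₁/V₂)^(γ−1) = 591 × (4.16/17.4)^0.4 = 591 × 0.5642 = 333.4 K.
W_by = nCᵥ(T₁ − T₂) = (2.24)(20.79)(591 − 333.4) = 11992 J.

W ≈ 12000 J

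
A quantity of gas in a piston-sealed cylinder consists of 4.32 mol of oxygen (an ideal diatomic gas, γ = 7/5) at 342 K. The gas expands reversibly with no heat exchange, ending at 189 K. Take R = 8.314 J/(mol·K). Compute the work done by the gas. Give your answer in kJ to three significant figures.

Adiabatic ⇒ Q = 0, so W_by = −ΔU = nCᵥ(T₁ − T₂).
Cᵥ = 5R/2 = 20.79 J/(mol·K).
W = (4.32)(20.79)(342 − 189) = 13738 J.

W ≈ 13.7 kJ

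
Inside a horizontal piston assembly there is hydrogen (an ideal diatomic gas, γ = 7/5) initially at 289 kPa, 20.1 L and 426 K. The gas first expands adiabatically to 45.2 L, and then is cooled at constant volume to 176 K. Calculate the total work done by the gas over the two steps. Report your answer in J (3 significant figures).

W_total ≈ 4020 J

Step 1 (adiabatic): W = (P₁V₁ − P₂V₂)/(γ−1) = (5809 − 4201)/0.4 = 4021 J.
Step 2 (isochoric): W = 0 (constant volume).
W_total = 4021 + 0 = 4021 J.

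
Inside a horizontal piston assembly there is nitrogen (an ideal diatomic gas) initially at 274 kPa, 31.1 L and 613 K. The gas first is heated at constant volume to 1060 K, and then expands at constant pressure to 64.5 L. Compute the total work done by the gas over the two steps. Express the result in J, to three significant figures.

W_total ≈ 15800 J

Step 1 (isochoric): W = 0 (constant volume).
After step 1: P = 473.8 kPa (V unchanged).
Step 2 (isobaric): W = PΔV = (473.8 kPa)(64.5 − 31.1 L) = 15825 J.
W_total = 0 + 15825 = 15825 J.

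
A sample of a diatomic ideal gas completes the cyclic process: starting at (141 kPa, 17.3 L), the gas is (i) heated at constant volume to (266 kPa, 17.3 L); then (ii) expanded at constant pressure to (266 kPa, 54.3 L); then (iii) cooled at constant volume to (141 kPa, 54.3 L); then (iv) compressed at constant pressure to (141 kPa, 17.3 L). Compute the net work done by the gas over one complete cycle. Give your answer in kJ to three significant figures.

W_net ≈ 4.62 kJ

Constant-volume legs do no work.
W(ii) = (266)(54.3 − 17.3) = 9842 J; W(iv) = (141)(17.3 − 54.3) = -5217 J.
W_net = 9842 − 5217 = 4625 J (the clockwise enclosed area).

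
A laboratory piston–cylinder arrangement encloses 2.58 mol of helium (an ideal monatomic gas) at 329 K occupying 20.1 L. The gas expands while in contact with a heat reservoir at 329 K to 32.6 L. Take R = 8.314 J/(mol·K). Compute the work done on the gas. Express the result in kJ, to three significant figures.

Isothermal: W = nRT ln(V₂/V₁).
W = (2.58)(8.314)(329) × ln(32.6/20.1)
  = 7057 × 0.4836
W_by_gas = 3413 J; work on gas = −W_by = -3413 J.

W ≈ -3.41 kJ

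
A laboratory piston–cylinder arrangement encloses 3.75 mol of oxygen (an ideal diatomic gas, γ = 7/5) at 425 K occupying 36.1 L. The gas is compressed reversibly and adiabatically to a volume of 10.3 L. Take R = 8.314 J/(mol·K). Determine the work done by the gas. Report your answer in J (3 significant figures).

W ≈ -21600 J

Adiabatic: TV^(γ−1) = const with γ = 7/5.
T₂ = T₁ (V₁/V₂)^(γ−1) = 425 × (36.1/10.3)^0.4 = 425 × 1.651 = 701.9 K.
W_by = nCᵥ(T₁ − T₂) = (3.75)(20.79)(425 − 701.9) = -21580 J.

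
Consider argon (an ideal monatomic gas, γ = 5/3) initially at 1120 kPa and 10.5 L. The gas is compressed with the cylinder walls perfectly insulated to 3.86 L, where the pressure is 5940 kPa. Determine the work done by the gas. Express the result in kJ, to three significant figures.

Adiabatic: W = (P₁V₁ − P₂V₂)/(γ − 1) with γ = 5/3.
P₁V₁ = 11760 J, P₂V₂ = 22928 J.
W = (11760 − 22928) / 0.6667 = -16753 J.

W ≈ -16.8 kJ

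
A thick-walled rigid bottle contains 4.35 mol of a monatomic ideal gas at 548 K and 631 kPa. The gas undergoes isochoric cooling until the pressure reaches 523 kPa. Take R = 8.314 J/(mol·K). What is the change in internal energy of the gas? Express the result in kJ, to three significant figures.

ΔU ≈ -5.09 kJ

Constant volume ⇒ W = 0, so Q = ΔU = nCᵥΔT with Cᵥ = 3R/2 = 12.47 J/(mol·K).
At constant V, T₂/T₁ = P₂/P₁ ⇒ ΔT = T₁(P₂/P₁ − 1) = 548·(523/631 − 1) = -93.79 K.
ΔU = (4.35)(12.47)(-93.79) = -5088 J.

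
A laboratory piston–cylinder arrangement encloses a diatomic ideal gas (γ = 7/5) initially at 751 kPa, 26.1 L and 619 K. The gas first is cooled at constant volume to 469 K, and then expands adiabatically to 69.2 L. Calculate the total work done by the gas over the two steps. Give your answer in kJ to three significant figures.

Step 1 (isochoric): W = 0 (constant volume).
After step 1: P = 569 kPa (V unchanged).
Step 2 (adiabatic): W = (P₁V₁ − P₂V₂)/(γ−1) = (14851 − 10055)/0.4 = 11991 J.
W_total = 0 + 11991 = 11991 J.

W_total ≈ 12.0 kJ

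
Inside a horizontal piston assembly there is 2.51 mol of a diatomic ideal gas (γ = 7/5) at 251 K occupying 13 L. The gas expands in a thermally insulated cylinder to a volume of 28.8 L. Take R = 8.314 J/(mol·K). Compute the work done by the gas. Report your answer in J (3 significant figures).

Adiabatic: TV^(γ−1) = const with γ = 7/5.
T₂ = T₁ (V₁/V₂)^(γ−1) = 251 × (13/28.8)^0.4 = 251 × 0.7275 = 182.6 K.
W_by = nCᵥ(T₁ − T₂) = (2.51)(20.79)(251 − 182.6) = 3569 J.

W ≈ 3570 J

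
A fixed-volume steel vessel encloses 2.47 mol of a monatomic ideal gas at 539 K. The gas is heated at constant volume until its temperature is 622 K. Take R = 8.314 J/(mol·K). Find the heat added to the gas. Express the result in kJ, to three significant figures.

Constant volume ⇒ W = 0, so Q = ΔU = nCᵥΔT with Cᵥ = 3R/2 = 12.47 J/(mol·K).
ΔU = (2.47)(12.47)(622 − 539) = 2557 J.

Q ≈ 2.56 kJ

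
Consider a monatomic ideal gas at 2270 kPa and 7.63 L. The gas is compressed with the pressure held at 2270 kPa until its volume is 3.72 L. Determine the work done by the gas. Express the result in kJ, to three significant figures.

W ≈ -8.88 kJ

Isobaric: W = P ΔV.
W = (2270 kPa)(3.72 − 7.63 L) = (2270)(-3.91) = -8876 J.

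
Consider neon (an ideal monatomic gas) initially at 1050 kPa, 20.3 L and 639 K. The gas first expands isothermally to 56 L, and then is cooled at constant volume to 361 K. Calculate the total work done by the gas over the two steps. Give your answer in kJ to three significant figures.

Step 1 (isothermal): W = P₁V₁ ln(V₂/V₁) = (21315) ln(56/20.3) = 21629 J.
Step 2 (isochoric): W = 0 (constant volume).
W_total = 21629 + 0 = 21629 J.

W_total ≈ 21.6 kJ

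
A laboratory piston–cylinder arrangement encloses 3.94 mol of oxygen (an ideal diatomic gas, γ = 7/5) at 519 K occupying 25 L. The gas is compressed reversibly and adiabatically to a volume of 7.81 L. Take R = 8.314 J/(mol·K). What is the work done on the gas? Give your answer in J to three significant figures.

Adiabatic: TV^(γ−1) = const with γ = 7/5.
T₂ = T₁ (V₁/V₂)^(γ−1) = 519 × (25/7.81)^0.4 = 519 × 1.593 = 826.6 K.
W_by = nCᵥ(T₁ − T₂) = (3.94)(20.79)(519 − 826.6) = -25188 J.
Work on gas = −W_by = 25188 J.

W ≈ 25200 J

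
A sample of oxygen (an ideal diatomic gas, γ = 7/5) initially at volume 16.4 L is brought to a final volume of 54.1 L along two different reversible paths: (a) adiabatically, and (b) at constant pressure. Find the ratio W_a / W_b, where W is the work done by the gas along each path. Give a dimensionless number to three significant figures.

Path (a) adiabatic: W = P₁V₁(1 − (V₁/V₂)^(γ−1))/(γ−1) → W_a/(P₁V₁) = 0.949.
Path (b) isobaric: W = P₁(V₂ − V₁) → W_b/(P₁V₁) = 2.299.
W_a / W_b = 0.949 / 2.299 = 0.4128.

W_a / W_b ≈ 0.413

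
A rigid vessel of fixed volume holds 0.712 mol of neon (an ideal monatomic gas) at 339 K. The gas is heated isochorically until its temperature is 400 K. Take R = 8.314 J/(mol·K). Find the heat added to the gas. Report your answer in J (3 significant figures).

Q ≈ 542 J

Constant volume ⇒ W = 0, so Q = ΔU = nCᵥΔT with Cᵥ = 3R/2 = 12.47 J/(mol·K).
ΔU = (0.712)(12.47)(400 − 339) = 541.6 J.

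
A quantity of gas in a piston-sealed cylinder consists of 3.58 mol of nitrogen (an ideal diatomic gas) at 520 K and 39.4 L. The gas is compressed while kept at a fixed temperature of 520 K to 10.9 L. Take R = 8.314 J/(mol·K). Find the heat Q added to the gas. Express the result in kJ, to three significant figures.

Isothermal ⇒ ΔU = 0, so Q = W = nRT ln(V₂/V₁).
Q = (3.58)(8.314)(520) ln(10.9/39.4) = 15477 × -1.285 = -19888 J.

Q ≈ -19.9 kJ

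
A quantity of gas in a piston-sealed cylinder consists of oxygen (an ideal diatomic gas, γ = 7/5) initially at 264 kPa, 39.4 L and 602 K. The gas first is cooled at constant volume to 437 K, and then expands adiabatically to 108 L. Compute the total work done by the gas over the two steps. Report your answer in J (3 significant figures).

W_total ≈ 6270 J

Step 1 (isochoric): W = 0 (constant volume).
After step 1: P = 191.6 kPa (V unchanged).
Step 2 (adiabatic): W = (P₁V₁ − P₂V₂)/(γ−1) = (7551 − 5044)/0.4 = 6266 J.
W_total = 0 + 6266 = 6266 J.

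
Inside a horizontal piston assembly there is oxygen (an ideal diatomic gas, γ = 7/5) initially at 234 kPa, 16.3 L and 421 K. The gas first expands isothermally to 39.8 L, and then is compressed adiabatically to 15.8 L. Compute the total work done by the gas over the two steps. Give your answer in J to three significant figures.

W_total ≈ -858 J

Step 1 (isothermal): W = P₁V₁ ln(V₂/V₁) = (3814) ln(39.8/16.3) = 3405 J.
After step 1: P = 95.83 kPa, V = 39.8 L, T = 421 K.
Step 2 (adiabatic): W = (P₁V₁ − P₂V₂)/(γ−1) = (3814 − 5519)/0.4 = -4263 J.
W_total = 3405 − 4263 = -858.1 J.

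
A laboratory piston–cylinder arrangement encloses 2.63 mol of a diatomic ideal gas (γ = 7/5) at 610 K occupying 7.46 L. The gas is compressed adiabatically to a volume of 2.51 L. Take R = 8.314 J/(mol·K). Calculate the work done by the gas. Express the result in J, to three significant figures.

Adiabatic: TV^(γ−1) = const with γ = 7/5.
T₂ = T₁ (V₁/V₂)^(γ−1) = 610 × (7.46/2.51)^0.4 = 610 × 1.546 = 943.1 K.
W_by = nCᵥ(T₁ − T₂) = (2.63)(20.79)(610 − 943.1) = -18209 J.

W ≈ -18200 J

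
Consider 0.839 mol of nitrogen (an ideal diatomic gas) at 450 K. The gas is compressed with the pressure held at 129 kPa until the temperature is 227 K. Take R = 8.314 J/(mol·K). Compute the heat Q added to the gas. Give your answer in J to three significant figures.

Q ≈ -5440 J

Isobaric: W = nRΔT = (0.839)(8.314)(-223) = -1556 J.
ΔU = nCᵥΔT with Cᵥ = 5R/2: ΔU = (0.839)(20.79)(-223) = -3889 J.
Q = ΔU + W = -3889 − 1556 = -5444 J.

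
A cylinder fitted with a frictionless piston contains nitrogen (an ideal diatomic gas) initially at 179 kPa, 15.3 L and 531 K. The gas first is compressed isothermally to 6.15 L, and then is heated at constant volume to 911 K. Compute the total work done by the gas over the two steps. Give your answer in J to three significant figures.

W_total ≈ -2500 J

Step 1 (isothermal): W = P₁V₁ ln(V₂/V₁) = (2739) ln(6.15/15.3) = -2496 J.
Step 2 (isochoric): W = 0 (constant volume).
W_total = -2496 + 0 = -2496 J.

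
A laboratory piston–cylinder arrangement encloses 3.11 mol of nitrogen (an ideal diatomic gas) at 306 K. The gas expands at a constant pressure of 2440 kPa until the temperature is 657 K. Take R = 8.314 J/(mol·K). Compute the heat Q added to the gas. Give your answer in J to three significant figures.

Q ≈ 31800 J

Isobaric: W = nRΔT = (3.11)(8.314)(351) = 9076 J.
ΔU = nCᵥΔT with Cᵥ = 5R/2: ΔU = (3.11)(20.79)(351) = 22689 J.
Q = ΔU + W = 22689 + 9076 = 31765 J.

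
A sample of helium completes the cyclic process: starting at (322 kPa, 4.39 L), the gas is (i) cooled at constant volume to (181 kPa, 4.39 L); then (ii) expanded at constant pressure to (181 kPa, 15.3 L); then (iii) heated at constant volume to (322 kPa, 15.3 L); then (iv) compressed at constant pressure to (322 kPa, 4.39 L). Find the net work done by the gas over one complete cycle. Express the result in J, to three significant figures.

Constant-volume legs do no work.
W(ii) = (181)(15.3 − 4.39) = 1975 J; W(iv) = (322)(4.39 − 15.3) = -3513 J.
W_net = 1975 − 3513 = -1538 J (the counter-clockwise enclosed area).

W_net ≈ -1540 J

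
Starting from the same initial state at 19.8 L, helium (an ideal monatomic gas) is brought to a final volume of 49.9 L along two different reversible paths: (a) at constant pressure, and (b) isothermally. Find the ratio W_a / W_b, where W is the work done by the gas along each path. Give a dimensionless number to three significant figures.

Path (a) isobaric: W = P₁(V₂ − V₁) → W_a/(P₁V₁) = 1.52.
Path (b) isothermal: W = P₁V₁ ln(V₂/V₁) → W_b/(P₁V₁) = 0.9243.
W_a / W_b = 1.52 / 0.9243 = 1.645.

W_a / W_b ≈ 1.64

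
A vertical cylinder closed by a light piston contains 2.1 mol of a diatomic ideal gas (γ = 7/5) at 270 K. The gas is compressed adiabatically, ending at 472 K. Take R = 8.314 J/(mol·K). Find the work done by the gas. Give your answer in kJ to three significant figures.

W ≈ -8.82 kJ

Adiabatic ⇒ Q = 0, so W_by = −ΔU = nCᵥ(T₁ − T₂).
Cᵥ = 5R/2 = 20.79 J/(mol·K).
W = (2.1)(20.79)(270 − 472) = -8817 J.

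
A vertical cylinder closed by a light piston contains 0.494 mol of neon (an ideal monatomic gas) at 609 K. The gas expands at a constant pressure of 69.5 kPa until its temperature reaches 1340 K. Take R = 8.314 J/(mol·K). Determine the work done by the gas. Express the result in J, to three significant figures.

Isobaric: W = P ΔV = nR ΔT.
W = (0.494)(8.314)(1340 − 609) = 3002 J.

W ≈ 3000 J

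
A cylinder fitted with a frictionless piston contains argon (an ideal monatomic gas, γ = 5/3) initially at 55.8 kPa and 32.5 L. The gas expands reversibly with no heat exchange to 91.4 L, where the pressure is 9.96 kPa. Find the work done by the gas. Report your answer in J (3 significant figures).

Adiabatic: W = (P₁V₁ − P₂V₂)/(γ − 1) with γ = 5/3.
P₁V₁ = 1814 J, P₂V₂ = 910.3 J.
W = (1814 − 910.3) / 0.6667 = 1355 J.

W ≈ 1350 J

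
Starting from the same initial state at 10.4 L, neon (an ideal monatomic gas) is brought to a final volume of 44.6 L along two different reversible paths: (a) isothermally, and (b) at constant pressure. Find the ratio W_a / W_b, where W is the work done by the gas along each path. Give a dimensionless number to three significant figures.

Path (a) isothermal: W = P₁V₁ ln(V₂/V₁) → W_a/(P₁V₁) = 1.456.
Path (b) isobaric: W = P₁(V₂ − V₁) → W_b/(P₁V₁) = 3.288.
W_a / W_b = 1.456 / 3.288 = 0.4427.

W_a / W_b ≈ 0.443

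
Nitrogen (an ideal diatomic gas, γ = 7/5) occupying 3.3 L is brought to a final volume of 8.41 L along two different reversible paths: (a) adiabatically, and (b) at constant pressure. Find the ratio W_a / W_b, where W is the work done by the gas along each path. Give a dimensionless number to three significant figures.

W_a / W_b ≈ 0.504

Path (a) adiabatic: W = P₁V₁(1 − (V₁/V₂)^(γ−1))/(γ−1) → W_a/(P₁V₁) = 0.7804.
Path (b) isobaric: W = P₁(V₂ − V₁) → W_b/(P₁V₁) = 1.548.
W_a / W_b = 0.7804 / 1.548 = 0.504.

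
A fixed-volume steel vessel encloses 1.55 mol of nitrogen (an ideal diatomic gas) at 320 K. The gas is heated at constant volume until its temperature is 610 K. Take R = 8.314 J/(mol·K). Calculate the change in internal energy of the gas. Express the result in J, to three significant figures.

ΔU ≈ 9340 J

Constant volume ⇒ W = 0, so Q = ΔU = nCᵥΔT with Cᵥ = 5R/2 = 20.79 J/(mol·K).
ΔU = (1.55)(20.79)(610 − 320) = 9343 J.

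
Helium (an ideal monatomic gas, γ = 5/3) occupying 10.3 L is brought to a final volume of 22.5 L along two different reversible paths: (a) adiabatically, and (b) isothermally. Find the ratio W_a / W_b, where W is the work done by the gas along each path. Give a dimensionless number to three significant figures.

W_a / W_b ≈ 0.779

Path (a) adiabatic: W = P₁V₁(1 − (V₁/V₂)^(γ−1))/(γ−1) → W_a/(P₁V₁) = 0.609.
Path (b) isothermal: W = P₁V₁ ln(V₂/V₁) → W_b/(P₁V₁) = 0.7814.
W_a / W_b = 0.609 / 0.7814 = 0.7794.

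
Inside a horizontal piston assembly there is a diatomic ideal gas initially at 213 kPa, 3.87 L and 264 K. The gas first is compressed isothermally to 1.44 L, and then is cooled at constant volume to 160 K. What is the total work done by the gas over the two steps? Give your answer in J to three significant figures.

Step 1 (isothermal): W = P₁V₁ ln(V₂/V₁) = (824.3) ln(1.44/3.87) = -814.9 J.
Step 2 (isochoric): W = 0 (constant volume).
W_total = -814.9 + 0 = -814.9 J.

W_total ≈ -815 J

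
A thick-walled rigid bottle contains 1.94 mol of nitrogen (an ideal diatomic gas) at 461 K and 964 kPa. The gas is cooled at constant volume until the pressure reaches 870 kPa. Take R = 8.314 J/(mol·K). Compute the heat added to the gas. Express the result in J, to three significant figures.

Constant volume ⇒ W = 0, so Q = ΔU = nCᵥΔT with Cᵥ = 5R/2 = 20.79 J/(mol·K).
At constant V, T₂/T₁ = P₂/P₁ ⇒ ΔT = T₁(P₂/P₁ − 1) = 461·(870/964 − 1) = -44.95 K.
ΔU = (1.94)(20.79)(-44.95) = -1813 J.

Q ≈ -1810 J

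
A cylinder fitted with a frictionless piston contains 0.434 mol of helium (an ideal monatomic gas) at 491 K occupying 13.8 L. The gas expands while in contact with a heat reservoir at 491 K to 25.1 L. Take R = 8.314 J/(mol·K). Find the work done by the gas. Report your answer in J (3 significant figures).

Isothermal: W = nRT ln(V₂/V₁).
W = (0.434)(8.314)(491) × ln(25.1/13.8)
  = 1772 × 0.5982
W_by_gas = 1060 J.

W ≈ 1060 J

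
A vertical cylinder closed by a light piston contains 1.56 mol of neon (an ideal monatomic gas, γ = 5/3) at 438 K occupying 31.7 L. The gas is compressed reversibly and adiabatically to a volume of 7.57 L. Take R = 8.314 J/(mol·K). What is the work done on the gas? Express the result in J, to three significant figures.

Adiabatic: TV^(γ−1) = const with γ = 5/3.
T₂ = T₁ (V₁/V₂)^(γ−1) = 438 × (31.7/7.57)^0.667 = 438 × 2.598 = 1138 K.
W_by = nCᵥ(T₁ − T₂) = (1.56)(12.47)(438 − 1138) = -13617 J.
Work on gas = −W_by = 13617 J.

W ≈ 13600 J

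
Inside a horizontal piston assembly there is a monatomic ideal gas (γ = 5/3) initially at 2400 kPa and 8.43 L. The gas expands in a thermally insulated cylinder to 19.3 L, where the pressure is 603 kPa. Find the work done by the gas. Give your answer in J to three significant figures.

W ≈ 12900 J

Adiabatic: W = (P₁V₁ − P₂V₂)/(γ − 1) with γ = 5/3.
P₁V₁ = 20232 J, P₂V₂ = 11638 J.
W = (20232 − 11638) / 0.6667 = 12891 J.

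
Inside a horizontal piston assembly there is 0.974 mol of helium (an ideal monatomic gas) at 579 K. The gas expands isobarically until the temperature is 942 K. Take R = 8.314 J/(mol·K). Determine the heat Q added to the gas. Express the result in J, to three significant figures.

Isobaric: W = nRΔT = (0.974)(8.314)(363) = 2940 J.
ΔU = nCᵥΔT with Cᵥ = 3R/2: ΔU = (0.974)(12.47)(363) = 4409 J.
Q = ΔU + W = 4409 + 2940 = 7349 J.

Q ≈ 7350 J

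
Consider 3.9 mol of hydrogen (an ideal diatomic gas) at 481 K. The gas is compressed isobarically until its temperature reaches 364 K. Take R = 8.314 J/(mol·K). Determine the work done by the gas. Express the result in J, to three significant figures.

W ≈ -3790 J

Isobaric: W = P ΔV = nR ΔT.
W = (3.9)(8.314)(364 − 481) = -3794 J.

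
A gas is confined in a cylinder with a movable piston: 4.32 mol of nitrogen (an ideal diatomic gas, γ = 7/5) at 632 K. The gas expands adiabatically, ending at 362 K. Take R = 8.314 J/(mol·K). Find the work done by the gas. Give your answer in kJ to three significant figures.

W ≈ 24.2 kJ

Adiabatic ⇒ Q = 0, so W_by = −ΔU = nCᵥ(T₁ − T₂).
Cᵥ = 5R/2 = 20.79 J/(mol·K).
W = (4.32)(20.79)(632 − 362) = 24244 J.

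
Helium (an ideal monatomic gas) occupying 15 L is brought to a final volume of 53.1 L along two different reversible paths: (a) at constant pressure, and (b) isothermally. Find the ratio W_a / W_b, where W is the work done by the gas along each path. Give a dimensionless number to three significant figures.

Path (a) isobaric: W = P₁(V₂ − V₁) → W_a/(P₁V₁) = 2.54.
Path (b) isothermal: W = P₁V₁ ln(V₂/V₁) → W_b/(P₁V₁) = 1.264.
W_a / W_b = 2.54 / 1.264 = 2.009.

W_a / W_b ≈ 2.01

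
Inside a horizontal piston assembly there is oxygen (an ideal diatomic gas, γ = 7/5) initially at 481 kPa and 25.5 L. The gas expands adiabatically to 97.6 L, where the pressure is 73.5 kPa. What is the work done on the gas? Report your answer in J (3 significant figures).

W ≈ -12700 J

Adiabatic: W = (P₁V₁ − P₂V₂)/(γ − 1) with γ = 7/5.
P₁V₁ = 12266 J, P₂V₂ = 7174 J.
W = (12266 − 7174) / 0.4 = 12730 J.
Work on gas = −W_by = -12730 J.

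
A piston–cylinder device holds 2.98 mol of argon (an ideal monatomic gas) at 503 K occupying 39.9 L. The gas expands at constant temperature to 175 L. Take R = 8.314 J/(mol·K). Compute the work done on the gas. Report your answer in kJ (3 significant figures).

Isothermal: W = nRT ln(V₂/V₁).
W = (2.98)(8.314)(503) × ln(175/39.9)
  = 12462 × 1.478
W_by_gas = 18424 J; work on gas = −W_by = -18424 J.

W ≈ -18.4 kJ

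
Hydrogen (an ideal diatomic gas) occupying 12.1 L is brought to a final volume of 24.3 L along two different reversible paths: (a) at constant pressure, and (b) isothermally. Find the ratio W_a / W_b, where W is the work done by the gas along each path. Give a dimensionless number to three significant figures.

W_a / W_b ≈ 1.45

Path (a) isobaric: W = P₁(V₂ − V₁) → W_a/(P₁V₁) = 1.008.
Path (b) isothermal: W = P₁V₁ ln(V₂/V₁) → W_b/(P₁V₁) = 0.6973.
W_a / W_b = 1.008 / 0.6973 = 1.446.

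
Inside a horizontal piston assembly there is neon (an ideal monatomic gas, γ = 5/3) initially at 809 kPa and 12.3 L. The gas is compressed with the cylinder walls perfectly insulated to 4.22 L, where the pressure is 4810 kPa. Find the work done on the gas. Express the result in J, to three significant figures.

Adiabatic: W = (P₁V₁ − P₂V₂)/(γ − 1) with γ = 5/3.
P₁V₁ = 9951 J, P₂V₂ = 20298 J.
W = (9951 − 20298) / 0.6667 = -15521 J.
Work on gas = −W_by = 15521 J.

W ≈ 15500 J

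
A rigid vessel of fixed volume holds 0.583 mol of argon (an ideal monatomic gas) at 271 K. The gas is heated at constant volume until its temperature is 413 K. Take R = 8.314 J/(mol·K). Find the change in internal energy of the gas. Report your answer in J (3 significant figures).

ΔU ≈ 1030 J

Constant volume ⇒ W = 0, so Q = ΔU = nCᵥΔT with Cᵥ = 3R/2 = 12.47 J/(mol·K).
ΔU = (0.583)(12.47)(413 − 271) = 1032 J.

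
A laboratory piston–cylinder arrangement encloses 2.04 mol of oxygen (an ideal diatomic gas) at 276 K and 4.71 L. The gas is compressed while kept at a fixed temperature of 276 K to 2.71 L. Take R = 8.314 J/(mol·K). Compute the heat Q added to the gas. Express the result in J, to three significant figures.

Isothermal ⇒ ΔU = 0, so Q = W = nRT ln(V₂/V₁).
Q = (2.04)(8.314)(276) ln(2.71/4.71) = 4681 × -0.5527 = -2587 J.

Q ≈ -2590 J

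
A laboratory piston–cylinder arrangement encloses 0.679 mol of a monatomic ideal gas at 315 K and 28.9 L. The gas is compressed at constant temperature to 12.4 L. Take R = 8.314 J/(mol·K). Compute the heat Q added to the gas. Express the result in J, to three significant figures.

Isothermal ⇒ ΔU = 0, so Q = W = nRT ln(V₂/V₁).
Q = (0.679)(8.314)(315) ln(12.4/28.9) = 1778 × -0.8461 = -1505 J.

Q ≈ -1500 J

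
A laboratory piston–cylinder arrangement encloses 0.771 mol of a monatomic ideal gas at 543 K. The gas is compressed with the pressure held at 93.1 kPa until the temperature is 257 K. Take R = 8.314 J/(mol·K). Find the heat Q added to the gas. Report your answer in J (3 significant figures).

Q ≈ -4580 J

Isobaric: W = nRΔT = (0.771)(8.314)(-286) = -1833 J.
ΔU = nCᵥΔT with Cᵥ = 3R/2: ΔU = (0.771)(12.47)(-286) = -2750 J.
Q = ΔU + W = -2750 − 1833 = -4583 J.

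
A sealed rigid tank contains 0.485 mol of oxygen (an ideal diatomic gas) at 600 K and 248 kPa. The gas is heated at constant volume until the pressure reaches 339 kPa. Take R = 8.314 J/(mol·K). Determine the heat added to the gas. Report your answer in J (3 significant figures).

Constant volume ⇒ W = 0, so Q = ΔU = nCᵥΔT with Cᵥ = 5R/2 = 20.79 J/(mol·K).
At constant V, T₂/T₁ = P₂/P₁ ⇒ ΔT = T₁(P₂/P₁ − 1) = 600·(339/248 − 1) = 220.2 K.
ΔU = (0.485)(20.79)(220.2) = 2219 J.

Q ≈ 2220 J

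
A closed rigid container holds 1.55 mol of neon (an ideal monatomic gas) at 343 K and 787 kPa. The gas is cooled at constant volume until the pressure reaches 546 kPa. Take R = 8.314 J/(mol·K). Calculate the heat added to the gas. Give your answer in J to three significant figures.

Q ≈ -2030 J

Constant volume ⇒ W = 0, so Q = ΔU = nCᵥΔT with Cᵥ = 3R/2 = 12.47 J/(mol·K).
At constant V, T₂/T₁ = P₂/P₁ ⇒ ΔT = T₁(P₂/P₁ − 1) = 343·(546/787 − 1) = -105 K.
ΔU = (1.55)(12.47)(-105) = -2030 J.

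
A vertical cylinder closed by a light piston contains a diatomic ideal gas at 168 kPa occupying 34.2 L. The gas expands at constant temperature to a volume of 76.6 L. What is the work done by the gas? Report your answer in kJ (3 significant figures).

W ≈ 4.63 kJ

Isothermal: W = nRT ln(V₂/V₁) = P₁V₁ ln(V₂/V₁).
P₁V₁ = (168 kPa)(34.2 L) = 5746 J.
W = 5746 × ln(76.6/34.2) = 5746 × 0.8064
W_by_gas = 4633 J.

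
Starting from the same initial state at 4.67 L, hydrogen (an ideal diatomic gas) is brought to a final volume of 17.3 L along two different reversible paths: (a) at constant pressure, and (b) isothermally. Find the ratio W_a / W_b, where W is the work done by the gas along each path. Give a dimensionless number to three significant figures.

W_a / W_b ≈ 2.07

Path (a) isobaric: W = P₁(V₂ − V₁) → W_a/(P₁V₁) = 2.704.
Path (b) isothermal: W = P₁V₁ ln(V₂/V₁) → W_b/(P₁V₁) = 1.31.
W_a / W_b = 2.704 / 1.31 = 2.065.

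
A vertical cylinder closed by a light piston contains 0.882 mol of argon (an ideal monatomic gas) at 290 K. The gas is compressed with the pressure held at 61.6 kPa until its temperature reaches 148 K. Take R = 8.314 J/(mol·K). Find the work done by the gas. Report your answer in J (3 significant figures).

W ≈ -1040 J

Isobaric: W = P ΔV = nR ΔT.
W = (0.882)(8.314)(148 − 290) = -1041 J.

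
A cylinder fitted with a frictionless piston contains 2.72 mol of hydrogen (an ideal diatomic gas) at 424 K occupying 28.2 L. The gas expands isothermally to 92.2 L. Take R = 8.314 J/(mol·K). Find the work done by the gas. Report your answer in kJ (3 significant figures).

Isothermal: W = nRT ln(V₂/V₁).
W = (2.72)(8.314)(424) × ln(92.2/28.2)
  = 9588 × 1.185
W_by_gas = 11359 J.

W ≈ 11.4 kJ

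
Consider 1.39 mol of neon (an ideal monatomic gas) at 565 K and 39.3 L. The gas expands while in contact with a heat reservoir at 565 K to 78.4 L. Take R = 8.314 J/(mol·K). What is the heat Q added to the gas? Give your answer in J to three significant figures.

Isothermal ⇒ ΔU = 0, so Q = W = nRT ln(V₂/V₁).
Q = (1.39)(8.314)(565) ln(78.4/39.3) = 6529 × 0.6906 = 4509 J.

Q ≈ 4510 J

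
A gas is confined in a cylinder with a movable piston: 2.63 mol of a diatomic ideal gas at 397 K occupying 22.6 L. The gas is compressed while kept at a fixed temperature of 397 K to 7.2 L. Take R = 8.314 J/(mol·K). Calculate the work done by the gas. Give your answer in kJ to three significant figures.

W ≈ -9.93 kJ

Isothermal: W = nRT ln(V₂/V₁).
W = (2.63)(8.314)(397) × ln(7.2/22.6)
  = 8681 × -1.144
W_by_gas = -9930 J.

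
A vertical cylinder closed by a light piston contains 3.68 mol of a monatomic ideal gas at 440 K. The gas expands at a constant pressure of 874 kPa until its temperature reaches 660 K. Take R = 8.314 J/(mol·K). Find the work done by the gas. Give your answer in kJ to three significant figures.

Isobaric: W = P ΔV = nR ΔT.
W = (3.68)(8.314)(660 − 440) = 6731 J.

W ≈ 6.73 kJ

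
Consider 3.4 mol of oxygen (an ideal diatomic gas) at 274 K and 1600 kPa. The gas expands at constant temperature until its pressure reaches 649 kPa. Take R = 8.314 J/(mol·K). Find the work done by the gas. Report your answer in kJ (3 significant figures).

W ≈ 6.99 kJ

Isothermal process: W = nRT ln(V₂/V₁) = nRT ln(P₁/P₂).
W = (3.4)(8.314)(274) × ln(1600/649)
  = 7745 × ln(2.465) = 7745 × 0.9023
W_by_gas = 6989 J.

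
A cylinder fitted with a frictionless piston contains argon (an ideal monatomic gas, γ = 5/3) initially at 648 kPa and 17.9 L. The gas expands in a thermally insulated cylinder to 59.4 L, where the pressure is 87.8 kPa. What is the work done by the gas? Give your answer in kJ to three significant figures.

Adiabatic: W = (P₁V₁ − P₂V₂)/(γ − 1) with γ = 5/3.
P₁V₁ = 11599 J, P₂V₂ = 5215 J.
W = (11599 − 5215) / 0.6667 = 9576 J.

W ≈ 9.58 kJ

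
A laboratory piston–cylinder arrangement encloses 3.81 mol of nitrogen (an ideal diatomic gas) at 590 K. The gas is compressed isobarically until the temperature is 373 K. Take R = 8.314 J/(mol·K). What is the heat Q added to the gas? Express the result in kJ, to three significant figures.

Q ≈ -24.1 kJ

Isobaric: W = nRΔT = (3.81)(8.314)(-217) = -6874 J.
ΔU = nCᵥΔT with Cᵥ = 5R/2: ΔU = (3.81)(20.79)(-217) = -17184 J.
Q = ΔU + W = -17184 − 6874 = -24058 J.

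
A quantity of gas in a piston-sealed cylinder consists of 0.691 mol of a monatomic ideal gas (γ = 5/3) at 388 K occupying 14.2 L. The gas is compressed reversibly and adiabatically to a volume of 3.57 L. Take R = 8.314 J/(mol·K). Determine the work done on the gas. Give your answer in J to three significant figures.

Adiabatic: TV^(γ−1) = const with γ = 5/3.
T₂ = T₁ (V₁/V₂)^(γ−1) = 388 × (14.2/3.57)^0.667 = 388 × 2.51 = 974 K.
W_by = nCᵥ(T₁ − T₂) = (0.691)(12.47)(388 − 974) = -5050 J.
Work on gas = −W_by = 5050 J.

W ≈ 5050 J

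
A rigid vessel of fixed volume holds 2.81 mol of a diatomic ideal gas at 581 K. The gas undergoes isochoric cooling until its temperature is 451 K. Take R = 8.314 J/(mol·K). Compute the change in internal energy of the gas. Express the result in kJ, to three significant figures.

ΔU ≈ -7.59 kJ

Constant volume ⇒ W = 0, so Q = ΔU = nCᵥΔT with Cᵥ = 5R/2 = 20.79 J/(mol·K).
ΔU = (2.81)(20.79)(451 − 581) = -7593 J.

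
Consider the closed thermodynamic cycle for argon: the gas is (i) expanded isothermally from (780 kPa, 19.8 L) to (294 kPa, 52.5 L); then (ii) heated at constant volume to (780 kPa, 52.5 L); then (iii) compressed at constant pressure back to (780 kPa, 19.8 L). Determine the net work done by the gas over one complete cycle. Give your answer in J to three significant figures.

Leg (i): W = PᵢVᵢ ln(V_f/Vᵢ) = (15444) ln(52.5/19.8) = 15060 J.
Leg (ii): W = 0.
Leg (iii): W = PΔV = (780)(19.8 − 52.5) = -25506 J.
W_net = 15060 − 25506 = -10446 J.

W_net ≈ -10400 J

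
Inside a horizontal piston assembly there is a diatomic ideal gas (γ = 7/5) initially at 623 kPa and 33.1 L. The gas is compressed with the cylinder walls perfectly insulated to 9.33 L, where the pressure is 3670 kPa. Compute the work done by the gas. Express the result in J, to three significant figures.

Adiabatic: W = (P₁V₁ − P₂V₂)/(γ − 1) with γ = 7/5.
P₁V₁ = 20621 J, P₂V₂ = 34241 J.
W = (20621 − 34241) / 0.4 = -34050 J.

W ≈ -34000 J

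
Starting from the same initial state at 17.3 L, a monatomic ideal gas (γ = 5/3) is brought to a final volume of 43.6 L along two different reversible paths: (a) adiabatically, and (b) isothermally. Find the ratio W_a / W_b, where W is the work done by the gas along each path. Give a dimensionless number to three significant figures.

W_a / W_b ≈ 0.747

Path (a) adiabatic: W = P₁V₁(1 − (V₁/V₂)^(γ−1))/(γ−1) → W_a/(P₁V₁) = 0.69.
Path (b) isothermal: W = P₁V₁ ln(V₂/V₁) → W_b/(P₁V₁) = 0.9244.
W_a / W_b = 0.69 / 0.9244 = 0.7465.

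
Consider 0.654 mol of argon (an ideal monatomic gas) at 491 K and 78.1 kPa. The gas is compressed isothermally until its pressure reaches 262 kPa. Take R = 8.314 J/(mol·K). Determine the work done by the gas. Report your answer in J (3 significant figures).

Isothermal process: W = nRT ln(V₂/V₁) = nRT ln(P₁/P₂).
W = (0.654)(8.314)(491) × ln(78.1/262)
  = 2670 × ln(0.2981) = 2670 × -1.21
W_by_gas = -3231 J.

W ≈ -3230 J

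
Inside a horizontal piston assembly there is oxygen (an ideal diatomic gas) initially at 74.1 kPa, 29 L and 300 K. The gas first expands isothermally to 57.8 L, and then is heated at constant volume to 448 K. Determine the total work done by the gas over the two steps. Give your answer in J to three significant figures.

W_total ≈ 1480 J

Step 1 (isothermal): W = P₁V₁ ln(V₂/V₁) = (2149) ln(57.8/29) = 1482 J.
Step 2 (isochoric): W = 0 (constant volume).
W_total = 1482 + 0 = 1482 J.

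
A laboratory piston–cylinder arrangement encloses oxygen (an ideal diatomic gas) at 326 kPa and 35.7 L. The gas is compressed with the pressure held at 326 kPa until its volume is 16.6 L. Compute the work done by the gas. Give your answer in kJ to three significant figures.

Isobaric: W = P ΔV.
W = (326 kPa)(16.6 − 35.7 L) = (326)(-19.1) = -6227 J.

W ≈ -6.23 kJ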